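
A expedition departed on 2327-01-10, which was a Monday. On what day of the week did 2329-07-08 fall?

January 2327: 31 − 10 = 21 days remain.
Then 29 full months totalling 881 days.
July 1–8, 2329: 8 days.
Total: 21 + 881 + 8 = 910 days.
910 is a multiple of 7, so 2329-07-08 falls on the same weekday: Monday.

Monday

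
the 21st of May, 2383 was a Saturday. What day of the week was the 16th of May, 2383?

Count forward from the earlier date (May 16, 2383) to the later (May 21, 2383):
Within May 2383: 21 − 16 = 5 days.
5 mod 7 = 5, so 5 days before Saturday is Monday.

Monday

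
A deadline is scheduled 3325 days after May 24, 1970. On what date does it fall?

July 1, 1979

Count 3325 days after May 24, 1970:
Day-of-year of May 24, 1970: 144.
Day-of-year of July 1, 1979: 182.
1970 has 365 days, so 365 − 144 = 221 days remain in 1970.
Full years 1971–1978: 6 common + 2 leap = 6×365 + 2×366 = 2922 days.
Total: 221 + 2922 + 182 = 3325 days.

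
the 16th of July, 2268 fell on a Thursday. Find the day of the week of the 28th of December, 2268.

July 2268: 31 − 16 = 15 days remain.
Then August (31), September (30), October (31), November (30): 31 + 30 + 31 + 30 = 122 days.
December 1–28, 2268: 28 days.
Total: 15 + 122 + 28 = 165 days.
165 mod 7 = 4, so 4 days after Thursday is Monday.

Monday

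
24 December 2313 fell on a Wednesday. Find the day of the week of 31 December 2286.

Friday

Count forward from the earlier date (December 31, 2286) to the later (December 24, 2313):
Day-of-year of December 31, 2286: 365.
Day-of-year of December 24, 2313: 358.
2286 has 365 days, so 365 − 365 = 0 days remain in 2286.
Full years 2287–2312: 20 common + 6 leap = 20×365 + 6×366 = 9496 days.
Total: 0 + 9496 + 358 = 9854 days.
9854 mod 7 = 5, so 5 days before Wednesday is Friday.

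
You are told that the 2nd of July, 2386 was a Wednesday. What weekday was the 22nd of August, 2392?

July 2, 2386 → July 2, 2387: 365 days.
July 2, 2387 → July 2, 2388: 366 days (2388 is a leap year).
July 2, 2388 → July 2, 2389: 365 days.
July 2, 2389 → July 2, 2390: 365 days.
July 2, 2390 → July 2, 2391: 365 days.
July 2, 2391 → July 2, 2392: 366 days (2392 is a leap year).
July 2392: 31 − 2 = 29 days remain.
August 1–22, 2392: 22 days.
Residual: 51 days.
Total: 2243 days.
2243 mod 7 = 3, so 3 days after Wednesday is Saturday.

Saturday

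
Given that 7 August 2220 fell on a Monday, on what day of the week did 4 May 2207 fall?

Monday

Count forward from the earlier date (May 4, 2207) to the later (August 7, 2220):
Day-of-year of May 4, 2207: 124.
Day-of-year of August 7, 2220: 220.
2207 has 365 days, so 365 − 124 = 241 days remain in 2207.
Full years 2208–2219: 9 common + 3 leap = 9×365 + 3×366 = 4383 days.
Total: 241 + 4383 + 220 = 4844 days.
4844 is a multiple of 7, so 4 May 2207 falls on the same weekday: Monday.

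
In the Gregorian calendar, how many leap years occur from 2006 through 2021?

4

Years divisible by 4 in [2006, 2021]: 2008, 2012, 2016, 2020.
No century exceptions apply. Count: 4.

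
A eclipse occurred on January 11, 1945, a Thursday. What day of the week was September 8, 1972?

Friday

Day-of-year of January 11, 1945: 11.
Day-of-year of September 8, 1972: 252.
1945 has 365 days, so 365 − 11 = 354 days remain in 1945.
Full years 1946–1971: 20 common + 6 leap = 20×365 + 6×366 = 9496 days.
Total: 354 + 9496 + 252 = 10102 days.
10102 mod 7 = 1, so 1 day after Thursday is Friday.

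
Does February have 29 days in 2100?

No

2100 is not a leap year (divisible by 100 but not 400).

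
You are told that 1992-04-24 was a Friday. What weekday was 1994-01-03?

Day-of-year of April 24, 1992: 115.
Day-of-year of January 3, 1994: 3.
1992 has 366 days, so 366 − 115 = 251 days remain in 1992.
Full years: 1993: 365. Sum = 365.
Total: 251 + 365 + 3 = 619 days.
619 mod 7 = 3, so 3 days after Friday is Monday.

Monday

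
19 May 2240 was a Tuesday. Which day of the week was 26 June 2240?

May 2240: 31 − 19 = 12 days remain.
June 1–26, 2240: 26 days.
Total: 12 + 26 = 38 days.
38 mod 7 = 3, so 3 days after Tuesday is Friday.

Friday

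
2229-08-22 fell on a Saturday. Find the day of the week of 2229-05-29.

Count forward from the earlier date (May 29, 2229) to the later (August 22, 2229):
May 2229: 31 − 29 = 2 days remain.
Then June (30), July (31): 30 + 31 = 61 days.
August 1–22, 2229: 22 days.
Total: 2 + 61 + 22 = 85 days.
85 mod 7 = 1, so 1 day before Saturday is Friday.

Friday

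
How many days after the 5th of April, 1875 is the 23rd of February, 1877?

April 5, 1875 → April 5, 1876: 366 days (1876 is a leap year).
April 1876: 30 − 5 = 25 days remain.
Then 9 full months totalling 276 days.
February 1–23, 1877: 23 days (1877 is not a leap year).
Residual: 324 days.
Total: 690 days.

690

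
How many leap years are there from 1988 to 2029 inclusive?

Years divisible by 4 in [1988, 2029]: 1988, 1992, 1996, 2000, 2004, 2008, 2012, 2016, 2020, 2024, 2028.
2000 is divisible by 400, so still leap.
No century exceptions apply. Count: 11.

11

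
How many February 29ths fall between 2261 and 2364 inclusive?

Years divisible by 4: 2264, 2268, …, 2364 — 26 in all.
Of these, 2300 is divisible by 100 but not 400, so not leap.
Leap years: 26 − 1 = 25.

25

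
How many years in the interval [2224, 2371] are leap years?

Years divisible by 4: 2224, 2228, …, 2368 — 37 in all.
Of these, 2300 is divisible by 100 but not 400, so not leap.
Leap years: 37 − 1 = 36.

36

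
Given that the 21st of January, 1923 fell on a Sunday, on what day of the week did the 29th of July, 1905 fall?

Count forward from the earlier date (July 29, 1905) to the later (January 21, 1923):
Day-of-year of July 29, 1905: 210.
Day-of-year of January 21, 1923: 21.
1905 has 365 days, so 365 − 210 = 155 days remain in 1905.
Full years 1906–1922: 13 common + 4 leap = 13×365 + 4×366 = 6209 days.
Total: 155 + 6209 + 21 = 6385 days.
6385 mod 7 = 1, so 1 day before Sunday is Saturday.

Saturday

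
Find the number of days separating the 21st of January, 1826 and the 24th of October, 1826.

276

January 1826: 31 − 21 = 10 days remain.
Then February 1826 (28), March (31), April (30), May (31), June (30), July (31), August (31), September (30): 28 + 31 + 30 + 31 + 30 + 31 + 31 + 30 = 242 days.
October 1–24, 1826: 24 days.
Total: 10 + 242 + 24 = 276 days.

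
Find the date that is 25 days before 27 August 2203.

2 August 2203

Count 25 days before August 27, 2203:
Within August 2203: 27 − 2 = 25 days.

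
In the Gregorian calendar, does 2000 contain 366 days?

2000 is a leap year (divisible by 400).

Yes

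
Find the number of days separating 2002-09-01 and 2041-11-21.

From September 1, 2002 to September 1, 2041: 39 years, of which 10 contain a Feb 29 — 29×365 + 10×366 = 14245 days.
September 2041: 30 − 1 = 29 days remain.
Then October (31): 31 days.
November 1–21, 2041: 21 days.
Residual: 81 days.
Total: 14326 days.

14326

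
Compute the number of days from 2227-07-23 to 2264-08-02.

13525

Day-of-year of July 23, 2227: 204.
Day-of-year of August 2, 2264: 215.
2227 has 365 days, so 365 − 204 = 161 days remain in 2227.
Full years 2228–2263: 27 common + 9 leap = 27×365 + 9×366 = 13149 days.
Total: 161 + 13149 + 215 = 13525 days.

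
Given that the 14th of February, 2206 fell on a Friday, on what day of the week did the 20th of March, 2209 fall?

Day-of-year of February 14, 2206: 45.
Day-of-year of March 20, 2209: 79.
2206 has 365 days, so 365 − 45 = 320 days remain in 2206.
Full years: 2207: 365; 2208: 366. Sum = 731.
Total: 320 + 731 + 79 = 1130 days.
1130 mod 7 = 3, so 3 days after Friday is Monday.

Monday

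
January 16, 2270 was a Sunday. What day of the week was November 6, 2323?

Tuesday

From January 16, 2270 to January 16, 2323: 53 years, of which 12 contain a Feb 29 — 41×365 + 12×366 = 19357 days.
(2300 is not a leap year (divisible by 100 but not 400).)
January 2323: 31 − 16 = 15 days remain.
Then 9 full months totalling 273 days.
November 1–6, 2323: 6 days.
Residual: 294 days.
Total: 19651 days.
19651 mod 7 = 2, so 2 days after Sunday is Tuesday.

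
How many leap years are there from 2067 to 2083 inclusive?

4

Years divisible by 4 in [2067, 2083]: 2068, 2072, 2076, 2080.
No century exceptions apply. Count: 4.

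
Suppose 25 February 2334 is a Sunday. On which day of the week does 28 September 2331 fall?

Monday

Count forward from the earlier date (September 28, 2331) to the later (February 25, 2334):
September 28, 2331 → September 28, 2332: 366 days (2332 is a leap year).
September 28, 2332 → September 28, 2333: 365 days.
September 2333: 30 − 28 = 2 days remain.
Then October (31), November (30), December (31), January (31): 31 + 30 + 31 + 31 = 123 days.
February 1–25, 2334: 25 days (2334 is not a leap year).
Residual: 150 days.
Total: 881 days.
881 mod 7 = 6, so 6 days before Sunday is Monday.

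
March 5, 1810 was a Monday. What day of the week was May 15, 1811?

March 1810: 31 − 5 = 26 days remain.
Then 13 full months totalling 395 days.
May 1–15, 1811: 15 days.
Total: 26 + 395 + 15 = 436 days.
436 mod 7 = 2, so 2 days after Monday is Wednesday.

Wednesday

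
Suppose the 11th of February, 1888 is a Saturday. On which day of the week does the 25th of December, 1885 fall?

Friday

Count forward from the earlier date (December 25, 1885) to the later (February 11, 1888):
Day-of-year of December 25, 1885: 359.
Day-of-year of February 11, 1888: 42.
1885 has 365 days, so 365 − 359 = 6 days remain in 1885.
Full years: 1886: 365; 1887: 365. Sum = 730.
Total: 6 + 730 + 42 = 778 days.
778 mod 7 = 1, so 1 day before Saturday is Friday.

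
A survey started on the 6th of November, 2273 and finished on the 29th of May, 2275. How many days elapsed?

November 2273: 30 − 6 = 24 days remain.
Then 17 full months totalling 516 days.
May 1–29, 2275: 29 days.
Total: 24 + 516 + 29 = 569 days.

569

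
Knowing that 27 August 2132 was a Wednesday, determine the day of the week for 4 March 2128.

Count forward from the earlier date (March 4, 2128) to the later (August 27, 2132):
March 4, 2128 → March 4, 2129: 365 days.
March 4, 2129 → March 4, 2130: 365 days.
March 4, 2130 → March 4, 2131: 365 days.
March 4, 2131 → March 4, 2132: 366 days (2132 is a leap year).
March 2132: 31 − 4 = 27 days remain.
Then April (30), May (31), June (30), July (31): 30 + 31 + 30 + 31 = 122 days.
August 1–27, 2132: 27 days.
Residual: 176 days.
Total: 1637 days.
1637 mod 7 = 6, so 6 days before Wednesday is Thursday.

Thursday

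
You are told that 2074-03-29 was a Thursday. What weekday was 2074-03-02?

Friday

Count forward from the earlier date (March 2, 2074) to the later (March 29, 2074):
Within March 2074: 29 − 2 = 27 days.
27 mod 7 = 6, so 6 days before Thursday is Friday.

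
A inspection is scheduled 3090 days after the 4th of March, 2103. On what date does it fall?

the 19th of August, 2111

Count 3090 days after March 4, 2103:
From March 4, 2103 to March 4, 2111: 8 years, of which 2 contain a Feb 29 — 6×365 + 2×366 = 2922 days.
March 2111: 31 − 4 = 27 days remain.
Then April (30), May (31), June (30), July (31): 30 + 31 + 30 + 31 = 122 days.
August 1–19, 2111: 19 days.
Residual: 168 days.
Total: 3090 days.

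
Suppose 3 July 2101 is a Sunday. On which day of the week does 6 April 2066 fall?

Tuesday

Count forward from the earlier date (April 6, 2066) to the later (July 3, 2101):
Day-of-year of April 6, 2066: 96.
Day-of-year of July 3, 2101: 184.
2066 has 365 days, so 365 − 96 = 269 days remain in 2066.
Full years 2067–2100: 26 common + 8 leap = 26×365 + 8×366 = 12418 days.
Total: 269 + 12418 + 184 = 12871 days.
12871 mod 7 = 5, so 5 days before Sunday is Tuesday.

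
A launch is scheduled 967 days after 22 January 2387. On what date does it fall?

15 September 2389

Count 967 days after January 22, 2387:
January 2387: 31 − 22 = 9 days remain.
Then 31 full months totalling 943 days.
September 1–15, 2389: 15 days.
Total: 9 + 943 + 15 = 967 days.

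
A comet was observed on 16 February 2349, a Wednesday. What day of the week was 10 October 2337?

Sunday

Count forward from the earlier date (October 10, 2337) to the later (February 16, 2349):
From October 10, 2337 to October 10, 2348: 11 years, of which 3 contain a Feb 29 — 8×365 + 3×366 = 4018 days.
October 2348: 31 − 10 = 21 days remain.
Then November (30), December (31), January (31): 30 + 31 + 31 = 92 days.
February 1–16, 2349: 16 days (2349 is not a leap year).
Residual: 129 days.
Total: 4147 days.
4147 mod 7 = 3, so 3 days before Wednesday is Sunday.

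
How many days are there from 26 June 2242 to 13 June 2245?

June 26, 2242 → June 26, 2243: 365 days.
June 26, 2243 → June 26, 2244: 366 days (2244 is a leap year).
June 2244: 30 − 26 = 4 days remain.
Then 11 full months totalling 335 days.
June 1–13, 2245: 13 days.
Residual: 352 days.
Total: 1083 days.

1083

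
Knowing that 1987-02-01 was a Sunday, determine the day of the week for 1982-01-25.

Monday

Count forward from the earlier date (January 25, 1982) to the later (February 1, 1987):
January 25, 1982 → January 25, 1983: 365 days.
January 25, 1983 → January 25, 1984: 365 days.
January 25, 1984 → January 25, 1985: 366 days (1984 is a leap year).
January 25, 1985 → January 25, 1986: 365 days.
January 25, 1986 → January 25, 1987: 365 days.
January 1987: 31 − 25 = 6 days remain.
February 1, 1987: 1 day (1987 is not a leap year).
Residual: 7 days.
Total: 1833 days.
1833 mod 7 = 6, so 6 days before Sunday is Monday.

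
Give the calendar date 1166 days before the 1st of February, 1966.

the 23rd of November, 1962

Count 1166 days before February 1, 1966:
Day-of-year of November 23, 1962: 327.
Day-of-year of February 1, 1966: 32.
1962 has 365 days, so 365 − 327 = 38 days remain in 1962.
Full years: 1963: 365; 1964: 366; 1965: 365. Sum = 1096.
Total: 38 + 1096 + 32 = 1166 days.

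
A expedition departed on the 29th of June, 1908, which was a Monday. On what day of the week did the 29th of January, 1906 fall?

Count forward from the earlier date (January 29, 1906) to the later (June 29, 1908):
January 29, 1906 → January 29, 1907: 365 days.
January 29, 1907 → January 29, 1908: 365 days.
January 1908: 31 − 29 = 2 days remain.
Then February 1908 (29), March (31), April (30), May (31): 29 + 31 + 30 + 31 = 121 days.
June 1–29, 1908: 29 days.
Residual: 152 days.
Total: 882 days.
882 is a multiple of 7, so the 29th of January, 1906 falls on the same weekday: Monday.

Monday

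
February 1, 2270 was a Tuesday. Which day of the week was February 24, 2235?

Count forward from the earlier date (February 24, 2235) to the later (February 1, 2270):
From February 24, 2235 to February 24, 2269: 34 years, of which 9 contain a Feb 29 — 25×365 + 9×366 = 12419 days.
February 2269: 28 − 24 = 4 days remain (2269 is not a leap year, so February has 28 days).
Then 11 full months totalling 337 days.
February 1, 2270: 1 day (2270 is not a leap year).
Residual: 342 days.
Total: 12761 days.
12761 is a multiple of 7, so February 24, 2235 falls on the same weekday: Tuesday.

Tuesday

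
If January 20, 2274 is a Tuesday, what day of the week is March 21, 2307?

Thursday

Day-of-year of January 20, 2274: 20.
Day-of-year of March 21, 2307: 80.
2274 has 365 days, so 365 − 20 = 345 days remain in 2274.
Full years 2275–2306: 25 common + 7 leap = 25×365 + 7×366 = 11687 days.
Total: 345 + 11687 + 80 = 12112 days.
12112 mod 7 = 2, so 2 days after Tuesday is Thursday.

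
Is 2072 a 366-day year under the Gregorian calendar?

2072 is a leap year.

Yes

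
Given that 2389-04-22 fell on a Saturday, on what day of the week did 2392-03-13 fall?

Day-of-year of April 22, 2389: 112.
Day-of-year of March 13, 2392: 73.
2389 has 365 days, so 365 − 112 = 253 days remain in 2389.
Full years: 2390: 365; 2391: 365. Sum = 730.
Total: 253 + 730 + 73 = 1056 days.
1056 mod 7 = 6, so 6 days after Saturday is Friday.

Friday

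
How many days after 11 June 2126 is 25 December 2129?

1293

Day-of-year of June 11, 2126: 162.
Day-of-year of December 25, 2129: 359.
2126 has 365 days, so 365 − 162 = 203 days remain in 2126.
Full years: 2127: 365; 2128: 366. Sum = 731.
Total: 203 + 731 + 359 = 1293 days.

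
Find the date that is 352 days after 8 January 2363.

26 December 2363

Count 352 days after January 8, 2363:
January 2363: 31 − 8 = 23 days remain.
Then 10 full months totalling 303 days.
December 1–26, 2363: 26 days.
Total: 23 + 303 + 26 = 352 days.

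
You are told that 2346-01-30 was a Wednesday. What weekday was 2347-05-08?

January 2346: 31 − 30 = 1 day remains.
Then 15 full months totalling 454 days.
May 1–8, 2347: 8 days.
Total: 1 + 454 + 8 = 463 days.
463 mod 7 = 1, so 1 day after Wednesday is Thursday.

Thursday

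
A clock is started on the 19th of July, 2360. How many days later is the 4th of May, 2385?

9055

From July 19, 2360 to July 19, 2384: 24 years, of which 6 contain a Feb 29 — 18×365 + 6×366 = 8766 days.
July 2384: 31 − 19 = 12 days remain.
Then 9 full months totalling 273 days.
May 1–4, 2385: 4 days.
Residual: 289 days.
Total: 9055 days.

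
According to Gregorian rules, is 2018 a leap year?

No

2018 is not a leap year.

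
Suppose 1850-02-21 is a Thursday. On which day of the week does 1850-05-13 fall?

February 1850: 28 − 21 = 7 days remain (1850 is not a leap year, so February has 28 days).
Then March (31), April (30): 31 + 30 = 61 days.
May 1–13, 1850: 13 days.
Total: 7 + 61 + 13 = 81 days.
81 mod 7 = 4, so 4 days after Thursday is Monday.

Monday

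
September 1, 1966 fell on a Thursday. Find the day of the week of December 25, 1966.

September 1966: 30 − 1 = 29 days remain.
Then October (31), November (30): 31 + 30 = 61 days.
December 1–25, 1966: 25 days.
Total: 29 + 61 + 25 = 115 days.
115 mod 7 = 3, so 3 days after Thursday is Sunday.

Sunday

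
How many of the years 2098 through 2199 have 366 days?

Years divisible by 4: 2100, 2104, …, 2196 — 25 in all.
Of these, 2100 is divisible by 100 but not 400, so not leap.
Leap years: 25 − 1 = 24.

24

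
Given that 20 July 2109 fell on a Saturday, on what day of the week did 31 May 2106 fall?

Count forward from the earlier date (May 31, 2106) to the later (July 20, 2109):
Day-of-year of May 31, 2106: 151.
Day-of-year of July 20, 2109: 201.
2106 has 365 days, so 365 − 151 = 214 days remain in 2106.
Full years: 2107: 365; 2108: 366. Sum = 731.
Total: 214 + 731 + 201 = 1146 days.
1146 mod 7 = 5, so 5 days before Saturday is Monday.

Monday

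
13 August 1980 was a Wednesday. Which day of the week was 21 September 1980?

August 1980: 31 − 13 = 18 days remain.
September 1–21, 1980: 21 days.
Total: 18 + 21 = 39 days.
39 mod 7 = 4, so 4 days after Wednesday is Sunday.

Sunday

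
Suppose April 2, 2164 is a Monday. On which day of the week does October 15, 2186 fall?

Sunday

From April 2, 2164 to April 2, 2186: 22 years, of which 5 contain a Feb 29 — 17×365 + 5×366 = 8035 days.
April 2186: 30 − 2 = 28 days remain.
Then May (31), June (30), July (31), August (31), September (30): 31 + 30 + 31 + 31 + 30 = 153 days.
October 1–15, 2186: 15 days.
Residual: 196 days.
Total: 8231 days.
8231 mod 7 = 6, so 6 days after Monday is Sunday.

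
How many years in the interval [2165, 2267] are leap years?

Years divisible by 4: 2168, 2172, …, 2264 — 25 in all.
Of these, 2200 is divisible by 100 but not 400, so not leap.
Leap years: 25 − 1 = 24.

24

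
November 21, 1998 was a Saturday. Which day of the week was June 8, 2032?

Tuesday

From November 21, 1998 to November 21, 2031: 33 years, of which 8 contain a Feb 29 — 25×365 + 8×366 = 12053 days.
(2000 is a leap year (divisible by 400).)
November 2031: 30 − 21 = 9 days remain.
Then December (31), January (31), February 2032 (29), March (31), April (30), May (31): 31 + 31 + 29 + 31 + 30 + 31 = 183 days.
June 1–8, 2032: 8 days.
Residual: 200 days.
Total: 12253 days.
12253 mod 7 = 3, so 3 days after Saturday is Tuesday.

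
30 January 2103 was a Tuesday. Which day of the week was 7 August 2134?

From January 30, 2103 to January 30, 2134: 31 years, of which 8 contain a Feb 29 — 23×365 + 8×366 = 11323 days.
January 2134: 31 − 30 = 1 day remains.
Then February 2134 (28), March (31), April (30), May (31), June (30), July (31): 28 + 31 + 30 + 31 + 30 + 31 = 181 days.
August 1–7, 2134: 7 days.
Residual: 189 days.
Total: 11512 days.
11512 mod 7 = 4, so 4 days after Tuesday is Saturday.

Saturday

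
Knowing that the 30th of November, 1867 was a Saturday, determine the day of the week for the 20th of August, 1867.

Count forward from the earlier date (August 20, 1867) to the later (November 30, 1867):
August 1867: 31 − 20 = 11 days remain.
Then September (30), October (31): 30 + 31 = 61 days.
November 1–30, 1867: 30 days.
Total: 11 + 61 + 30 = 102 days.
102 mod 7 = 4, so 4 days before Saturday is Tuesday.

Tuesday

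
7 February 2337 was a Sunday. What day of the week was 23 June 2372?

Friday

Day-of-year of February 7, 2337: 38.
Day-of-year of June 23, 2372: 175.
2337 has 365 days, so 365 − 38 = 327 days remain in 2337.
Full years 2338–2371: 26 common + 8 leap = 26×365 + 8×366 = 12418 days.
Total: 327 + 12418 + 175 = 12920 days.
12920 mod 7 = 5, so 5 days after Sunday is Friday.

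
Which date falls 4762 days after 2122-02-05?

2135-02-19

Count 4762 days after February 5, 2122:
From February 5, 2122 to February 5, 2135: 13 years, of which 3 contain a Feb 29 — 10×365 + 3×366 = 4748 days.
Within February 2135: 19 − 5 = 14 days.
Total: 4762 days.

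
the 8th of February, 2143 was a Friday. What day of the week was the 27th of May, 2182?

Day-of-year of February 8, 2143: 39.
Day-of-year of May 27, 2182: 147.
2143 has 365 days, so 365 − 39 = 326 days remain in 2143.
Full years 2144–2181: 28 common + 10 leap = 28×365 + 10×366 = 13880 days.
Total: 326 + 13880 + 147 = 14353 days.
14353 mod 7 = 3, so 3 days after Friday is Monday.

Monday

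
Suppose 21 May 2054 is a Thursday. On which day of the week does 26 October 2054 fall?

Monday

May 2054: 31 − 21 = 10 days remain.
Then June (30), July (31), August (31), September (30): 30 + 31 + 31 + 30 = 122 days.
October 1–26, 2054: 26 days.
Total: 10 + 122 + 26 = 158 days.
158 mod 7 = 4, so 4 days after Thursday is Monday.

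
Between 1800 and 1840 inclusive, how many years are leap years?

10

Years divisible by 4 in [1800, 1840]: 1800, 1804, 1808, 1812, 1816, 1820, 1824, 1828, 1832, 1836, 1840.
Of these, 1800 is divisible by 100 but not 400, so not leap.
Leap years: 11 − 1 = 10.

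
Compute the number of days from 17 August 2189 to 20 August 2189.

Within August 2189: 20 − 17 = 3 days.

3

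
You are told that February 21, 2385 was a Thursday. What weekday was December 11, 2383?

Count forward from the earlier date (December 11, 2383) to the later (February 21, 2385):
December 11, 2383 → December 11, 2384: 366 days (2384 is a leap year).
December 2384: 31 − 11 = 20 days remain.
Then January (31): 31 days.
February 1–21, 2385: 21 days (2385 is not a leap year).
Residual: 72 days.
Total: 438 days.
438 mod 7 = 4, so 4 days before Thursday is Sunday.

Sunday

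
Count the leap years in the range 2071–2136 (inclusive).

16

Years divisible by 4: 2072, 2076, …, 2136 — 17 in all.
Of these, 2100 is divisible by 100 but not 400, so not leap.
Leap years: 17 − 1 = 16.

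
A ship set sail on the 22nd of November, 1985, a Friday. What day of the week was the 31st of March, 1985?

Count forward from the earlier date (March 31, 1985) to the later (November 22, 1985):
March 1985: 31 − 31 = 0 days remain.
Then April (30), May (31), June (30), July (31), August (31), September (30), October (31): 30 + 31 + 30 + 31 + 31 + 30 + 31 = 214 days.
November 1–22, 1985: 22 days.
Total: 0 + 214 + 22 = 236 days.
236 mod 7 = 5, so 5 days before Friday is Sunday.

Sunday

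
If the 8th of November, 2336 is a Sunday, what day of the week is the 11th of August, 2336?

Tuesday

Count forward from the earlier date (August 11, 2336) to the later (November 8, 2336):
August 2336: 31 − 11 = 20 days remain.
Then September (30), October (31): 30 + 31 = 61 days.
November 1–8, 2336: 8 days.
Total: 20 + 61 + 8 = 89 days.
89 mod 7 = 5, so 5 days before Sunday is Tuesday.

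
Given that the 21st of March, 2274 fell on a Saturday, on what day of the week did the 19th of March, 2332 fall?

Saturday

From March 21, 2274 to March 21, 2331: 57 years, of which 13 contain a Feb 29 — 44×365 + 13×366 = 20818 days.
(2300 is not a leap year (divisible by 100 but not 400).)
March 2331: 31 − 21 = 10 days remain.
Then 11 full months totalling 335 days.
March 1–19, 2332: 19 days.
Residual: 364 days.
Total: 21182 days.
21182 is a multiple of 7, so the 19th of March, 2332 falls on the same weekday: Saturday.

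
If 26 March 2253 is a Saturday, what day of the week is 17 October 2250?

Count forward from the earlier date (October 17, 2250) to the later (March 26, 2253):
Day-of-year of October 17, 2250: 290.
Day-of-year of March 26, 2253: 85.
2250 has 365 days, so 365 − 290 = 75 days remain in 2250.
Full years: 2251: 365; 2252: 366. Sum = 731.
Total: 75 + 731 + 85 = 891 days.
891 mod 7 = 2, so 2 days before Saturday is Thursday.

Thursday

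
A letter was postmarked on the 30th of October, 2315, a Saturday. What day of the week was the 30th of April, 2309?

Friday

Count forward from the earlier date (April 30, 2309) to the later (October 30, 2315):
Day-of-year of April 30, 2309: 120.
Day-of-year of October 30, 2315: 303.
2309 has 365 days, so 365 − 120 = 245 days remain in 2309.
Full years: 2310: 365; 2311: 365; 2312: 366; 2313: 365; 2314: 365. Sum = 1826.
Total: 245 + 1826 + 303 = 2374 days.
2374 mod 7 = 1, so 1 day before Saturday is Friday.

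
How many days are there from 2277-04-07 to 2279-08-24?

869

April 7, 2277 → April 7, 2278: 365 days.
April 7, 2278 → April 7, 2279: 365 days.
April 2279: 30 − 7 = 23 days remain.
Then May (31), June (30), July (31): 31 + 30 + 31 = 92 days.
August 1–24, 2279: 24 days.
Residual: 139 days.
Total: 869 days.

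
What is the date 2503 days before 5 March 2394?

28 April 2387

Count 2503 days before March 5, 2394:
Day-of-year of April 28, 2387: 118.
Day-of-year of March 5, 2394: 64.
2387 has 365 days, so 365 − 118 = 247 days remain in 2387.
Full years: 2388: 366; 2389: 365; 2390: 365; 2391: 365; 2392: 366; 2393: 365. Sum = 2192.
Total: 247 + 2192 + 64 = 2503 days.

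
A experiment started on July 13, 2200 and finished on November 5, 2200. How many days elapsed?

July 2200: 31 − 13 = 18 days remain.
Then August (31), September (30), October (31): 31 + 30 + 31 = 92 days.
November 1–5, 2200: 5 days.
Total: 18 + 92 + 5 = 115 days.

115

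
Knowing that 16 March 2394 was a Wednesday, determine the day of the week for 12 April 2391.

Count forward from the earlier date (April 12, 2391) to the later (March 16, 2394):
Day-of-year of April 12, 2391: 102.
Day-of-year of March 16, 2394: 75.
2391 has 365 days, so 365 − 102 = 263 days remain in 2391.
Full years: 2392: 366; 2393: 365. Sum = 731.
Total: 263 + 731 + 75 = 1069 days.
1069 mod 7 = 5, so 5 days before Wednesday is Friday.

Friday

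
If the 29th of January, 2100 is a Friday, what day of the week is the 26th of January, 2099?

Monday

Count forward from the earlier date (January 26, 2099) to the later (January 29, 2100):
January 26, 2099 → January 26, 2100: 365 days.
Within January 2100: 29 − 26 = 3 days.
Total: 368 days.
368 mod 7 = 4, so 4 days before Friday is Monday.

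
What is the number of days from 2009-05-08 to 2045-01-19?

13040

Day-of-year of May 8, 2009: 128.
Day-of-year of January 19, 2045: 19.
2009 has 365 days, so 365 − 128 = 237 days remain in 2009.
Full years 2010–2044: 26 common + 9 leap = 26×365 + 9×366 = 12784 days.
Total: 237 + 12784 + 19 = 13040 days.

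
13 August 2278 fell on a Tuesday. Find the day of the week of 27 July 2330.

Sunday

Day-of-year of August 13, 2278: 225.
Day-of-year of July 27, 2330: 208.
2278 has 365 days, so 365 − 225 = 140 days remain in 2278.
Full years 2279–2329: 39 common + 12 leap = 39×365 + 12×366 = 18627 days.
Total: 140 + 18627 + 208 = 18975 days.
18975 mod 7 = 5, so 5 days after Tuesday is Sunday.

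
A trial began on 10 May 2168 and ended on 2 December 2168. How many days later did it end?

206

May 2168: 31 − 10 = 21 days remain.
Then June (30), July (31), August (31), September (30), October (31), November (30): 30 + 31 + 31 + 30 + 31 + 30 = 183 days.
December 1–2, 2168: 2 days.
Total: 21 + 183 + 2 = 206 days.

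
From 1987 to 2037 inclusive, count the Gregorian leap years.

Years divisible by 4: 1988, 1992, …, 2036 — 13 in all.
2000 is divisible by 400, so still leap.
No century exceptions apply. Count: 13.

13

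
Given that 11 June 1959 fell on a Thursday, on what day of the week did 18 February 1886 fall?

Thursday

Count forward from the earlier date (February 18, 1886) to the later (June 11, 1959):
Day-of-year of February 18, 1886: 49.
Day-of-year of June 11, 1959: 162.
1886 has 365 days, so 365 − 49 = 316 days remain in 1886.
Full years 1887–1958: 55 common + 17 leap = 55×365 + 17×366 = 26297 days.
Total: 316 + 26297 + 162 = 26775 days.
26775 is a multiple of 7, so 18 February 1886 falls on the same weekday: Thursday.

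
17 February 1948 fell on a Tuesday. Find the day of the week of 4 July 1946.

Thursday

Count forward from the earlier date (July 4, 1946) to the later (February 17, 1948):
July 4, 1946 → July 4, 1947: 365 days.
July 1947: 31 − 4 = 27 days remain.
Then August (31), September (30), October (31), November (30), December (31), January (31): 31 + 30 + 31 + 30 + 31 + 31 = 184 days.
February 1–17, 1948: 17 days (1948 is a leap year).
Residual: 228 days.
Total: 593 days.
593 mod 7 = 5, so 5 days before Tuesday is Thursday.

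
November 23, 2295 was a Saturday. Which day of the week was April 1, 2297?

Thursday

November 2295: 30 − 23 = 7 days remain.
Then 16 full months totalling 487 days.
April 1, 2297: 1 day.
Total: 7 + 487 + 1 = 495 days.
495 mod 7 = 5, so 5 days after Saturday is Thursday.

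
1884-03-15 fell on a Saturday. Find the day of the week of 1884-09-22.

Monday

March 1884: 31 − 15 = 16 days remain.
Then April (30), May (31), June (30), July (31), August (31): 30 + 31 + 30 + 31 + 31 = 153 days.
September 1–22, 1884: 22 days.
Total: 16 + 153 + 22 = 191 days.
191 mod 7 = 2, so 2 days after Saturday is Monday.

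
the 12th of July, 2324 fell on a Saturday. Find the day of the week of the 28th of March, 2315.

Count forward from the earlier date (March 28, 2315) to the later (July 12, 2324):
From March 28, 2315 to March 28, 2324: 9 years, of which 3 contain a Feb 29 — 6×365 + 3×366 = 3288 days.
March 2324: 31 − 28 = 3 days remain.
Then April (30), May (31), June (30): 30 + 31 + 30 = 91 days.
July 1–12, 2324: 12 days.
Residual: 106 days.
Total: 3394 days.
3394 mod 7 = 6, so 6 days before Saturday is Sunday.

Sunday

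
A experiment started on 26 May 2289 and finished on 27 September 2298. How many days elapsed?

From May 26, 2289 to May 26, 2298: 9 years, of which 2 contain a Feb 29 — 7×365 + 2×366 = 3287 days.
May 2298: 31 − 26 = 5 days remain.
Then June (30), July (31), August (31): 30 + 31 + 31 = 92 days.
September 1–27, 2298: 27 days.
Residual: 124 days.
Total: 3411 days.

3411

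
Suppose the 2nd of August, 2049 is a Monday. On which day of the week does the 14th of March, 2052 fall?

August 2, 2049 → August 2, 2050: 365 days.
August 2, 2050 → August 2, 2051: 365 days.
August 2051: 31 − 2 = 29 days remain.
Then September (30), October (31), November (30), December (31), January (31), February 2052 (29): 30 + 31 + 30 + 31 + 31 + 29 = 182 days.
March 1–14, 2052: 14 days.
Residual: 225 days.
Total: 955 days.
955 mod 7 = 3, so 3 days after Monday is Thursday.

Thursday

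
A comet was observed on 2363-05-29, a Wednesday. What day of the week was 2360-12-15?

Count forward from the earlier date (December 15, 2360) to the later (May 29, 2363):
December 15, 2360 → December 15, 2361: 365 days.
December 15, 2361 → December 15, 2362: 365 days.
December 2362: 31 − 15 = 16 days remain.
Then January (31), February 2363 (28), March (31), April (30): 31 + 28 + 31 + 30 = 120 days.
May 1–29, 2363: 29 days.
Residual: 165 days.
Total: 895 days.
895 mod 7 = 6, so 6 days before Wednesday is Thursday.

Thursday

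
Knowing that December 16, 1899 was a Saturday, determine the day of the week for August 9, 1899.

Count forward from the earlier date (August 9, 1899) to the later (December 16, 1899):
August 1899: 31 − 9 = 22 days remain.
Then September (30), October (31), November (30): 30 + 31 + 30 = 91 days.
December 1–16, 1899: 16 days.
Total: 22 + 91 + 16 = 129 days.
129 mod 7 = 3, so 3 days before Saturday is Wednesday.

Wednesday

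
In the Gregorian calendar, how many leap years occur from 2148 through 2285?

34

Years divisible by 4: 2148, 2152, …, 2284 — 35 in all.
Of these, 2200 is divisible by 100 but not 400, so not leap.
Leap years: 35 − 1 = 34.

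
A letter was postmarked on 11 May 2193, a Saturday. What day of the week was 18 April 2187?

Count forward from the earlier date (April 18, 2187) to the later (May 11, 2193):
April 18, 2187 → April 18, 2188: 366 days (2188 is a leap year).
April 18, 2188 → April 18, 2189: 365 days.
April 18, 2189 → April 18, 2190: 365 days.
April 18, 2190 → April 18, 2191: 365 days.
April 18, 2191 → April 18, 2192: 366 days (2192 is a leap year).
April 18, 2192 → April 18, 2193: 365 days.
April 2193: 30 − 18 = 12 days remain.
May 1–11, 2193: 11 days.
Residual: 23 days.
Total: 2215 days.
2215 mod 7 = 3, so 3 days before Saturday is Wednesday.

Wednesday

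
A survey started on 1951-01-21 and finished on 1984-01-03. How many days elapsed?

12035

From January 21, 1951 to January 21, 1983: 32 years, of which 8 contain a Feb 29 — 24×365 + 8×366 = 11688 days.
January 1983: 31 − 21 = 10 days remain.
Then 11 full months totalling 334 days.
January 1–3, 1984: 3 days.
Residual: 347 days.
Total: 12035 days.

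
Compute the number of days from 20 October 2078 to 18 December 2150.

26356

From October 20, 2078 to October 20, 2150: 72 years, of which 17 contain a Feb 29 — 55×365 + 17×366 = 26297 days.
(2100 is not a leap year (divisible by 100 but not 400).)
October 2150: 31 − 20 = 11 days remain.
Then November (30): 30 days.
December 1–18, 2150: 18 days.
Residual: 59 days.
Total: 26356 days.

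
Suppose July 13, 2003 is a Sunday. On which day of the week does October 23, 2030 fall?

From July 13, 2003 to July 13, 2030: 27 years, of which 7 contain a Feb 29 — 20×365 + 7×366 = 9862 days.
July 2030: 31 − 13 = 18 days remain.
Then August (31), September (30): 31 + 30 = 61 days.
October 1–23, 2030: 23 days.
Residual: 102 days.
Total: 9964 days.
9964 mod 7 = 3, so 3 days after Sunday is Wednesday.

Wednesday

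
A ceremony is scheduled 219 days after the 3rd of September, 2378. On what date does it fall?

the 10th of April, 2379

Count 219 days after September 3, 2378:
Day-of-year of September 3, 2378: 246.
Day-of-year of April 10, 2379: 100.
2378 has 365 days, so 365 − 246 = 119 days remain in 2378.
Total: 119 + 100 = 219 days.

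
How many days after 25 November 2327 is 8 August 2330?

987

Day-of-year of November 25, 2327: 329.
Day-of-year of August 8, 2330: 220.
2327 has 365 days, so 365 − 329 = 36 days remain in 2327.
Full years: 2328: 366; 2329: 365. Sum = 731.
Total: 36 + 731 + 220 = 987 days.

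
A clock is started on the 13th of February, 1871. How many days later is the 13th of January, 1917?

16770

Day-of-year of February 13, 1871: 44.
Day-of-year of January 13, 1917: 13.
1871 has 365 days, so 365 − 44 = 321 days remain in 1871.
Full years 1872–1916: 34 common + 11 leap = 34×365 + 11×366 = 16436 days.
Total: 321 + 16436 + 13 = 16770 days.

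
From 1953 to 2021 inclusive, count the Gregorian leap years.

Years divisible by 4: 1956, 1960, …, 2020 — 17 in all.
2000 is divisible by 400, so still leap.
No century exceptions apply. Count: 17.

17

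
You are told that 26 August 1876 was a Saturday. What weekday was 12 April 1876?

Count forward from the earlier date (April 12, 1876) to the later (August 26, 1876):
April 1876: 30 − 12 = 18 days remain.
Then May (31), June (30), July (31): 31 + 30 + 31 = 92 days.
August 1–26, 1876: 26 days.
Total: 18 + 92 + 26 = 136 days.
136 mod 7 = 3, so 3 days before Saturday is Wednesday.

Wednesday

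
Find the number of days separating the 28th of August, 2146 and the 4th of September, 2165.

6947

From August 28, 2146 to August 28, 2165: 19 years, of which 5 contain a Feb 29 — 14×365 + 5×366 = 6940 days.
August 2165: 31 − 28 = 3 days remain.
September 1–4, 2165: 4 days.
Residual: 7 days.
Total: 6947 days.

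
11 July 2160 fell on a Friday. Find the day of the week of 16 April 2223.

From July 11, 2160 to July 11, 2222: 62 years, of which 14 contain a Feb 29 — 48×365 + 14×366 = 22644 days.
(2200 is not a leap year (divisible by 100 but not 400).)
July 2222: 31 − 11 = 20 days remain.
Then August (31), September (30), October (31), November (30), December (31), January (31), February 2223 (28), March (31): 31 + 30 + 31 + 30 + 31 + 31 + 28 + 31 = 243 days.
April 1–16, 2223: 16 days.
Residual: 279 days.
Total: 22923 days.
22923 mod 7 = 5, so 5 days after Friday is Wednesday.

Wednesday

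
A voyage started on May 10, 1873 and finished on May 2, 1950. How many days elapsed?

28115

From May 10, 1873 to May 10, 1949: 76 years, of which 18 contain a Feb 29 — 58×365 + 18×366 = 27758 days.
(1900 is not a leap year (divisible by 100 but not 400).)
May 1949: 31 − 10 = 21 days remain.
Then 11 full months totalling 334 days.
May 1–2, 1950: 2 days.
Residual: 357 days.
Total: 28115 days.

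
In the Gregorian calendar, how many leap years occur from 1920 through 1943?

Years divisible by 4 in [1920, 1943]: 1920, 1924, 1928, 1932, 1936, 1940.
No century exceptions apply. Count: 6.

6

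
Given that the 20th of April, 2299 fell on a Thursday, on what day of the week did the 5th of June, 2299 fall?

Monday

April 2299: 30 − 20 = 10 days remain.
Then May (31): 31 days.
June 1–5, 2299: 5 days.
Total: 10 + 31 + 5 = 46 days.
46 mod 7 = 4, so 4 days after Thursday is Monday.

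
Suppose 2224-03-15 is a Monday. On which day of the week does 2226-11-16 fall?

Thursday

March 15, 2224 → March 15, 2225: 365 days.
March 15, 2225 → March 15, 2226: 365 days.
March 2226: 31 − 15 = 16 days remain.
Then April (30), May (31), June (30), July (31), August (31), September (30), October (31): 30 + 31 + 30 + 31 + 31 + 30 + 31 = 214 days.
November 1–16, 2226: 16 days.
Residual: 246 days.
Total: 976 days.
976 mod 7 = 3, so 3 days after Monday is Thursday.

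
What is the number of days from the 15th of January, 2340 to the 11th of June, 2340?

148

January 2340: 31 − 15 = 16 days remain.
Then February 2340 (29), March (31), April (30), May (31): 29 + 31 + 30 + 31 = 121 days.
June 1–11, 2340: 11 days.
Total: 16 + 121 + 11 = 148 days.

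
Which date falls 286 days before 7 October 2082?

25 December 2081

Count 286 days before October 7, 2082:
December 2081: 31 − 25 = 6 days remain.
Then 9 full months totalling 273 days.
October 1–7, 2082: 7 days.
Total: 6 + 273 + 7 = 286 days.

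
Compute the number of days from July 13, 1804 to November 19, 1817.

Day-of-year of July 13, 1804: 195.
Day-of-year of November 19, 1817: 323.
1804 has 366 days, so 366 − 195 = 171 days remain in 1804.
Full years 1805–1816: 9 common + 3 leap = 9×365 + 3×366 = 4383 days.
Total: 171 + 4383 + 323 = 4877 days.

4877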